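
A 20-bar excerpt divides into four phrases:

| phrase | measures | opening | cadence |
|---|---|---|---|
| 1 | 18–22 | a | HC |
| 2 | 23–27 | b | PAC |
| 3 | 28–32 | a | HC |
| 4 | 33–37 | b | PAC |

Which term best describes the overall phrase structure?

repeated period

The cadence pattern HC–PAC–HC–PAC is weak–strong twice, and phrases 3–4 restate phrases 1–2: a period heard twice, not a double period (which would end weakly at phrase 2).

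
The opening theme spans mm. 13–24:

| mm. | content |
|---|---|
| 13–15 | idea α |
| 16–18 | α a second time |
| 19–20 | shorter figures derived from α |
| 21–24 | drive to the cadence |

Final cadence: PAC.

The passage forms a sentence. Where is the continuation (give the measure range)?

measures 19–24

After the presentation (bars 13-18), the continuation covers the fragmentation through the cadence: mm. 19–24.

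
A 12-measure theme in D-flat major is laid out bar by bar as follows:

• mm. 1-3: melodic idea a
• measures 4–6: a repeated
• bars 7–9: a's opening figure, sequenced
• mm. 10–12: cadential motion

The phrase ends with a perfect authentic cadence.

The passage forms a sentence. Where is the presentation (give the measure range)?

measures 1–6

The presentation of a sentence is the basic idea (bars 1–3) plus its repetition (mm. 4–6); the presentation is therefore bars 1-6.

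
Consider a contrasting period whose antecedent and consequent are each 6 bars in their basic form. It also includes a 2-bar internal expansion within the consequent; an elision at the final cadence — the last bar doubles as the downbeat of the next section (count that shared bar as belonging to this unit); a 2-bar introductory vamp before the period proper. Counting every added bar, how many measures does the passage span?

16 measures

Basic contrasting period: 6 + 6 = 12 bars.
12 (basic form) + 2 (internal expansion) + 2 (introduction) = 16.
The elision shares a bar with the next section but does not change this unit's count.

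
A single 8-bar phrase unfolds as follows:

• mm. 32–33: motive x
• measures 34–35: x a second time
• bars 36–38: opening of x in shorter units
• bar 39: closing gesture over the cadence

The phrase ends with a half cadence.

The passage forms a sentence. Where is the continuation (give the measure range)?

measures 36–39

After the presentation (bars 32–35), the continuation covers the fragmentation through the cadence: bars 36–39.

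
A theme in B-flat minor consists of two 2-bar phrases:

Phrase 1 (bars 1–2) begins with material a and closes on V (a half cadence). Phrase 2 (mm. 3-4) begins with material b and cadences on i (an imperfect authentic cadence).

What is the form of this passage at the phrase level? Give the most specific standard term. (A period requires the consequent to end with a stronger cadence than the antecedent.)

Phrase 1 ends with a half cadence (weaker) and phrase 2 with an imperfect authentic cadence (stronger): antecedent + consequent = a period.
The two phrases open with different material (a / b), so the period is contrasting.

contrasting period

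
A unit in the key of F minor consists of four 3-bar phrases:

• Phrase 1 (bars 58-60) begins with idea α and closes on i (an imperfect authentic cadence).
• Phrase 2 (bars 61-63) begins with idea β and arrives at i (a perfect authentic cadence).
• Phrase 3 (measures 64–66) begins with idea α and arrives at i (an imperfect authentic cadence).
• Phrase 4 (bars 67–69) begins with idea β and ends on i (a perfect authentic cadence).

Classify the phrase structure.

repeated period

The cadence pattern IAC–PAC–IAC–PAC is weak–strong twice, and phrases 3–4 restate phrases 1–2: a period heard twice, not a double period (which would end weakly at phrase 2).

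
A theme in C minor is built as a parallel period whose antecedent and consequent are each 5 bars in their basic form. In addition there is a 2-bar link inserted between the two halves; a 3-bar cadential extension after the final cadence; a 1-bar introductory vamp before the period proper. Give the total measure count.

Basic parallel period: 5 + 5 = 10 bars.
10 (basic form) + 2 (link) + 3 (cadential extension) + 1 (introduction) = 16.

16 measures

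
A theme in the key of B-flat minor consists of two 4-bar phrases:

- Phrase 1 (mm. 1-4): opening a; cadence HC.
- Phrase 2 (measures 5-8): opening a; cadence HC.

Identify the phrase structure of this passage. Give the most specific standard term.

repeated phrase

Both phrases have the same opening (a) and the same cadence (half cadence): the second is a restatement, not a consequent, so this is a repeated phrase rather than a period.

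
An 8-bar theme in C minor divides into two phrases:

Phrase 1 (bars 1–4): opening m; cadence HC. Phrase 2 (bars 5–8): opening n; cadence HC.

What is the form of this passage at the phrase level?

The second phrase closes with a half cadence, which is not stronger than the first phrase's half cadence; without a weak→strong cadential pair there is no antecedent–consequent relationship, so this is a phrase group rather than a period.

phrase group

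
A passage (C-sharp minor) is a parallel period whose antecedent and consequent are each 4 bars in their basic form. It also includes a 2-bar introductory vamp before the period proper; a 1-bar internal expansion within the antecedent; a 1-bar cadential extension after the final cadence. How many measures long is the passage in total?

12 measures

Basic parallel period: 4 + 4 = 8 bars.
8 (basic form) + 2 (introduction) + 1 (internal expansion) + 1 (cadential extension) = 12.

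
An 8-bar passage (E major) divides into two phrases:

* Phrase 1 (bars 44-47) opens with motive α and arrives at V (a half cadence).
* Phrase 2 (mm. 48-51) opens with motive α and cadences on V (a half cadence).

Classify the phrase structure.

repeated phrase

Both phrases have the same opening (α) and the same cadence (half cadence): the second is a restatement, not a consequent, so this is a repeated phrase rather than a period.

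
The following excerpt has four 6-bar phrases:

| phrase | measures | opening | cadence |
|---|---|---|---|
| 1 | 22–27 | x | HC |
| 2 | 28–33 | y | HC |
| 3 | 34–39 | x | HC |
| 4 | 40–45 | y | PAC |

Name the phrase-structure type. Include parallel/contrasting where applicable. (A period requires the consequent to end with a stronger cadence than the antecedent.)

parallel double period

Four phrases in two halves: the first half (bars 22–33) ends with a half cadence, the second (mm. 34-45) with a perfect authentic cadence — a large antecedent–consequent pair, i.e. a double period.
Phrase 3 begins with the same material as phrase 1, making it parallel.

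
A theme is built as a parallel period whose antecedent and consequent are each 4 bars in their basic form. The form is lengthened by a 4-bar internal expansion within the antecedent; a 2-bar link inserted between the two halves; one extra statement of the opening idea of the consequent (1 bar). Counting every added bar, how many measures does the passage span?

15 measures

Basic parallel period: 4 + 4 = 8 bars.
8 (basic form) + 4 (internal expansion) + 2 (link) + 1 (extra statement) = 15.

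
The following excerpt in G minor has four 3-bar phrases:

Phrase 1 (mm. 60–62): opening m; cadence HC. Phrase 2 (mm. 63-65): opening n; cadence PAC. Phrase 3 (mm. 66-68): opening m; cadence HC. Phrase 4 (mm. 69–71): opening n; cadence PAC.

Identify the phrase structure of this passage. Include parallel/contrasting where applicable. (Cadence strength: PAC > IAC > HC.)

repeated period

The cadence pattern HC–PAC–HC–PAC is weak–strong twice, and phrases 3–4 restate phrases 1–2: a period heard twice, not a double period (which would end weakly at phrase 2).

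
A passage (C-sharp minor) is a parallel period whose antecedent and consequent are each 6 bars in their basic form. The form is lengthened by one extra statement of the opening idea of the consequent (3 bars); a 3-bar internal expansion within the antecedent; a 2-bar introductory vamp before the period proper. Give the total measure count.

Basic parallel period: 6 + 6 = 12 bars.
12 (basic form) + 3 (extra statement) + 3 (internal expansion) + 2 (introduction) = 20.

20 measures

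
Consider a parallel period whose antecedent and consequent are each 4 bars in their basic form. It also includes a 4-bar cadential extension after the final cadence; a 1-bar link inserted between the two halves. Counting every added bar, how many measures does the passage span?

Basic parallel period: 4 + 4 = 8 bars.
8 (basic form) + 4 (cadential extension) + 1 (link) = 13.

13 measures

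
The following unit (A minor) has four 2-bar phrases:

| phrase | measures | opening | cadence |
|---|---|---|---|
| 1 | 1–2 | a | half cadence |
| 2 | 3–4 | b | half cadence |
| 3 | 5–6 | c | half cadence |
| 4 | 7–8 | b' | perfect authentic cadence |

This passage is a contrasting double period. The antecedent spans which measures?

In a double period the four phrases pair into a large antecedent (phrases 1–2, ending half cadence) and a large consequent (phrases 3–4, ending perfect authentic cadence). The antecedent spans mm. 1–4.

measures 1–4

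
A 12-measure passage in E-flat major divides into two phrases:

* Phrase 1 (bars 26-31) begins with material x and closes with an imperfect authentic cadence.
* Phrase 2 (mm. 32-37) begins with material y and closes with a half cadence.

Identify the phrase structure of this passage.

The second phrase closes with a half cadence, which is not stronger than the first phrase's imperfect authentic cadence; without a weak→strong cadential pair there is no antecedent–consequent relationship, so this is a phrase group rather than a period.

phrase group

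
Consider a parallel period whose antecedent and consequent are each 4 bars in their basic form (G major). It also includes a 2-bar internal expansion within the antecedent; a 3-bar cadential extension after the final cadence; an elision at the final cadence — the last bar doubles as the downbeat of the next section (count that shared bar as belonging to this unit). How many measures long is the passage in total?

13 measures

Basic parallel period: 4 + 4 = 8 bars.
8 (basic form) + 2 (internal expansion) + 3 (cadential extension) = 13.
The elision shares a bar with the next section but does not change this unit's count.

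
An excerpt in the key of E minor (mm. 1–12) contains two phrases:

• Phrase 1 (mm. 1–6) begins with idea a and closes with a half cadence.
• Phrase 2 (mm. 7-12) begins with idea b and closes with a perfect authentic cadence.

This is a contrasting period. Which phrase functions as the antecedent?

The phrase ending with the weaker cadence (half cadence) is the antecedent; the one ending more conclusively (perfect authentic cadence) is the consequent. The antecedent is phrase 1.

phrase 1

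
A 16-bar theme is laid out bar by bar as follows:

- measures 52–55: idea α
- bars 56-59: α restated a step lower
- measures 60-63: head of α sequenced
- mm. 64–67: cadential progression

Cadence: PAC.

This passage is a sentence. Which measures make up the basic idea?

The presentation of a sentence is the basic idea (bars 52–55) plus its repetition (measures 56–59); the basic idea is therefore measures 52–55.

measures 52–55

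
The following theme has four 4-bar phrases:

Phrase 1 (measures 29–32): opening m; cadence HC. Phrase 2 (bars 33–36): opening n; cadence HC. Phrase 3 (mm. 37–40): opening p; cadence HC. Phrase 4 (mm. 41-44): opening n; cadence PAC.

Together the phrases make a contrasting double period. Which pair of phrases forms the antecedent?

phrases 1 and 2

In a double period the first pair of phrases (ending half cadence) is the large antecedent and the second pair (ending perfect authentic cadence) is the large consequent; the antecedent is phrases 1 and 2.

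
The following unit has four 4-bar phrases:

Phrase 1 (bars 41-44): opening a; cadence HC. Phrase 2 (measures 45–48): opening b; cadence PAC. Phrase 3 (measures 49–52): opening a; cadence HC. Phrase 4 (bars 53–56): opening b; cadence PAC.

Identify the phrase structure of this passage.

repeated period

The cadence pattern HC–PAC–HC–PAC is weak–strong twice, and phrases 3–4 restate phrases 1–2: a period heard twice, not a double period (which would end weakly at phrase 2).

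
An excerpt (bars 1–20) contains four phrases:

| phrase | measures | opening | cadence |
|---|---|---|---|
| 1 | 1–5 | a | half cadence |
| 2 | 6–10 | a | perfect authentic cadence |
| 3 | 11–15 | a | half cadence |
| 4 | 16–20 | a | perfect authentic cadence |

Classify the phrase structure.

repeated period

The cadence pattern HC–PAC–HC–PAC is weak–strong twice, and phrases 3–4 restate phrases 1–2: a period heard twice, not a double period (which would end weakly at phrase 2).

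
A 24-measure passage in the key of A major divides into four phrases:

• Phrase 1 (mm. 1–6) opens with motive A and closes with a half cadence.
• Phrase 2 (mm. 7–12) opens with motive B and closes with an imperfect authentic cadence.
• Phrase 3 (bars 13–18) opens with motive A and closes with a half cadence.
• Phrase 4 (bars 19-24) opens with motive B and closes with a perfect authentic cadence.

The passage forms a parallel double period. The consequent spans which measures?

In a double period the four phrases pair into a large antecedent (phrases 1–2, ending imperfect authentic cadence) and a large consequent (phrases 3–4, ending perfect authentic cadence). The consequent spans mm. 13–24.

measures 13–24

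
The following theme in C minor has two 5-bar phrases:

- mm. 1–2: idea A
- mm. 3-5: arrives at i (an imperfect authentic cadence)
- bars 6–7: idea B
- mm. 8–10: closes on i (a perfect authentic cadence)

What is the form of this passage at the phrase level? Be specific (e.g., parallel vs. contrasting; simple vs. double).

contrasting period

Phrase 1 ends with an imperfect authentic cadence (weaker) and phrase 2 with a perfect authentic cadence (stronger): antecedent + consequent = a period.
The two phrases open with different material (A / B), so the period is contrasting.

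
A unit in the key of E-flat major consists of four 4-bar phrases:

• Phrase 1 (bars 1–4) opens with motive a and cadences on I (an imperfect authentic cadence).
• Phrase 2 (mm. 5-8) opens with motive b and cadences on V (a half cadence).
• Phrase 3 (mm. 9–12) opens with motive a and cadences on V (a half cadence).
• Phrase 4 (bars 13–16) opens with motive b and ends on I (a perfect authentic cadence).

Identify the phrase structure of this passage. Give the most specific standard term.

Four phrases in two halves: the first half (bars 1-8) ends with a half cadence, the second (measures 9–16) with a perfect authentic cadence — a large antecedent–consequent pair, i.e. a double period.
Phrase 3 begins with the same material as phrase 1, making it parallel.

parallel double period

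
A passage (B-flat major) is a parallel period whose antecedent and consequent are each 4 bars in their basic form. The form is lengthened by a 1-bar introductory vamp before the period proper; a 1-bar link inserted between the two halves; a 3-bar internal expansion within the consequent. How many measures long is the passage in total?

13 measures

Basic parallel period: 4 + 4 = 8 bars.
8 (basic form) + 1 (introduction) + 1 (link) + 3 (internal expansion) = 13.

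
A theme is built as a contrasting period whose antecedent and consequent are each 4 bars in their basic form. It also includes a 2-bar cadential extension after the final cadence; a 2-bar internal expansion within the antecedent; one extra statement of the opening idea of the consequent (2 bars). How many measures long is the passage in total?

Basic contrasting period: 4 + 4 = 8 bars.
8 (basic form) + 2 (cadential extension) + 2 (internal expansion) + 2 (extra statement) = 14.

14 measures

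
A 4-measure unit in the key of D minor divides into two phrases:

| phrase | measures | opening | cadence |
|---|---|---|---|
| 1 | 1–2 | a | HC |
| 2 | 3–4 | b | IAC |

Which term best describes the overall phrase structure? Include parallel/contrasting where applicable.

contrasting period

Phrase 1 ends with a half cadence (weaker) and phrase 2 with an imperfect authentic cadence (stronger): antecedent + consequent = a period.
The two phrases open with different material (a / b), so the period is contrasting.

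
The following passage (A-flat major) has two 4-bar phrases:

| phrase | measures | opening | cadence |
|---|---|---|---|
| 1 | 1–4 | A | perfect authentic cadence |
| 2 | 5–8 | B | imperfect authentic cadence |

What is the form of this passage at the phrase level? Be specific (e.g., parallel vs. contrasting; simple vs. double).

The second phrase closes with an imperfect authentic cadence, which is not stronger than the first phrase's perfect authentic cadence; without a weak→strong cadential pair there is no antecedent–consequent relationship, so this is a phrase group rather than a period.

phrase group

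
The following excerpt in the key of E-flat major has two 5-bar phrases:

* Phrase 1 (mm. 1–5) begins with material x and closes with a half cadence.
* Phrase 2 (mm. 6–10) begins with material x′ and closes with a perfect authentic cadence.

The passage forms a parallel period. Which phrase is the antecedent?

phrase 1

The phrase ending with the weaker cadence (half cadence) is the antecedent; the one ending more conclusively (perfect authentic cadence) is the consequent. The antecedent is phrase 1.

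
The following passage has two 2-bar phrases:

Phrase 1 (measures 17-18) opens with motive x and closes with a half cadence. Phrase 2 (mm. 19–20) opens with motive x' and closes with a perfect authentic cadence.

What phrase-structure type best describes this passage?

parallel period

Phrase 1 ends with a half cadence (weaker) and phrase 2 with a perfect authentic cadence (stronger): antecedent + consequent = a period.
The two phrases open with the same material (x / x'), so the period is parallel.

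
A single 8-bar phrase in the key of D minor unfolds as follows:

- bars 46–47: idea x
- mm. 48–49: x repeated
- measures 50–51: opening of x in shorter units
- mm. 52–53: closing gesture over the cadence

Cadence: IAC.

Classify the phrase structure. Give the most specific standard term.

sentence

Basic idea (bars 46-47) + its repetition (mm. 48–49) form the presentation; fragmentation and cadence (mm. 50–53) form the continuation — the 8-bar whole is a sentence.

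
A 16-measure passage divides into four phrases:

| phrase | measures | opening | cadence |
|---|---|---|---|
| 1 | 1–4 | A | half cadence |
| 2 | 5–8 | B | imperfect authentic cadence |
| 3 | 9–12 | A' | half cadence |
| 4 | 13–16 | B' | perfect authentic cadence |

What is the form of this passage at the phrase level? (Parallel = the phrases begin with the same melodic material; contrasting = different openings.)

parallel double period

Four phrases in two halves: the first half (mm. 1–8) ends with an imperfect authentic cadence, the second (mm. 9–16) with a perfect authentic cadence — a large antecedent–consequent pair, i.e. a double period.
Phrase 3 begins with the same material as phrase 1, making it parallel.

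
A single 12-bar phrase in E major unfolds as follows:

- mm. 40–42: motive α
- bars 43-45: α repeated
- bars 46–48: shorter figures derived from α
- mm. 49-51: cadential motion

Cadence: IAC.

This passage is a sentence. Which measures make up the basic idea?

measures 40–42

The presentation of a sentence is the basic idea (bars 40-42) plus its repetition (measures 43–45); the basic idea is therefore mm. 40-42.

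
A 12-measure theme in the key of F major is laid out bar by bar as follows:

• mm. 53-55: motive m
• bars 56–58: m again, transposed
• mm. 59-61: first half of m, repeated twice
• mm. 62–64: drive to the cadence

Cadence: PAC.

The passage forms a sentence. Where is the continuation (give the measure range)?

measures 59–64

After the presentation (mm. 53–58), the continuation covers the fragmentation through the cadence: mm. 59–64.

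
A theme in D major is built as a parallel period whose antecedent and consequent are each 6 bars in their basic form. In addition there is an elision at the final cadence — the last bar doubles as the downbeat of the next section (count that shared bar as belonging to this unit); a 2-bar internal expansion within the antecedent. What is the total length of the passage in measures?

Basic parallel period: 6 + 6 = 12 bars.
12 (basic form) + 2 (internal expansion) = 14.
The elision shares a bar with the next section but does not change this unit's count.

14 measures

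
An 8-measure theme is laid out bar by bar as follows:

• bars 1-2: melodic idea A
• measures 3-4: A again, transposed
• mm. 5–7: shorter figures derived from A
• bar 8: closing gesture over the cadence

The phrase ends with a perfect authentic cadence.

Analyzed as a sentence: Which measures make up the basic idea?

measures 1–2

The presentation of a sentence is the basic idea (mm. 1-2) plus its repetition (mm. 3-4); the basic idea is therefore mm. 1-2.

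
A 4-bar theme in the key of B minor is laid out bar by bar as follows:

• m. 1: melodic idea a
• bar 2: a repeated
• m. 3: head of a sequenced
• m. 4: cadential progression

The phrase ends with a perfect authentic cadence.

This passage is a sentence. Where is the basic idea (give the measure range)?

measures 1–1

The presentation of a sentence is the basic idea (m. 1) plus its repetition (m. 2); the basic idea is therefore measure 1.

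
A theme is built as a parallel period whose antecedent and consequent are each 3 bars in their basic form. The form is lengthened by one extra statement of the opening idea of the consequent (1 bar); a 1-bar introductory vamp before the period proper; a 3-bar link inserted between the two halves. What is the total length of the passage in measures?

11 measures

Basic parallel period: 3 + 3 = 6 bars.
6 (basic form) + 1 (extra statement) + 1 (introduction) + 3 (link) = 11.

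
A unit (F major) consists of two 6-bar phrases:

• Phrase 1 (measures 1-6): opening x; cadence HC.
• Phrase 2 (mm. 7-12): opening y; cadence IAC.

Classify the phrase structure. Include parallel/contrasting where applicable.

Phrase 1 ends with a half cadence (weaker) and phrase 2 with an imperfect authentic cadence (stronger): antecedent + consequent = a period.
The two phrases open with different material (x / y), so the period is contrasting.

contrasting period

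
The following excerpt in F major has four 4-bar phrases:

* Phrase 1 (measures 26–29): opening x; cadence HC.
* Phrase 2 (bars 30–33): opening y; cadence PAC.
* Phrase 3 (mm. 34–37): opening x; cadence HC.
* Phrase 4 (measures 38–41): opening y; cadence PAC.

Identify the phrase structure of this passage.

The cadence pattern HC–PAC–HC–PAC is weak–strong twice, and phrases 3–4 restate phrases 1–2: a period heard twice, not a double period (which would end weakly at phrase 2).

repeated period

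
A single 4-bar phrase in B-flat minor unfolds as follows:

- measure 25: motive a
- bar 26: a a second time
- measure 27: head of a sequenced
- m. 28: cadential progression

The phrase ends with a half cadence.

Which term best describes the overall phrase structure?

Basic idea (m. 25) + its repetition (measure 26) form the presentation; fragmentation and cadence (mm. 27-28) form the continuation — the 4-bar whole is a sentence.

sentence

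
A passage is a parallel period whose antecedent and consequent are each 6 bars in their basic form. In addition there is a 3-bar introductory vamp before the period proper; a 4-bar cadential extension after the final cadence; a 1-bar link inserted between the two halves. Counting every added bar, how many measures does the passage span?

20 measures

Basic parallel period: 6 + 6 = 12 bars.
12 (basic form) + 3 (introduction) + 4 (cadential extension) + 1 (link) = 20.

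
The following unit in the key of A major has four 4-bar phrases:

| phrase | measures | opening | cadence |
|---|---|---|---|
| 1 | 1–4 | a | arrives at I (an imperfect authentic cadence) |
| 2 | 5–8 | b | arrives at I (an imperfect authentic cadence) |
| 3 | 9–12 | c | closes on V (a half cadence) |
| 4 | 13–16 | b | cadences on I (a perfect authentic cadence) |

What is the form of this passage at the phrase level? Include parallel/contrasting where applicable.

Four phrases in two halves: the first half (measures 1–8) ends with an imperfect authentic cadence, the second (mm. 9-16) with a perfect authentic cadence — a large antecedent–consequent pair, i.e. a double period.
Phrase 3 begins with different material from phrase 1, making it contrasting.

contrasting double period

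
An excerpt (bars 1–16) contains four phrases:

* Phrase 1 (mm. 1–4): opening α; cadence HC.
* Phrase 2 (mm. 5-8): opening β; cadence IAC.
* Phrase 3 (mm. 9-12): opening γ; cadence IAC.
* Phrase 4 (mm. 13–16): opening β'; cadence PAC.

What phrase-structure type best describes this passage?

Four phrases in two halves: the first half (mm. 1–8) ends with an imperfect authentic cadence, the second (measures 9–16) with a perfect authentic cadence — a large antecedent–consequent pair, i.e. a double period.
Phrase 3 begins with different material from phrase 1, making it contrasting.

contrasting double period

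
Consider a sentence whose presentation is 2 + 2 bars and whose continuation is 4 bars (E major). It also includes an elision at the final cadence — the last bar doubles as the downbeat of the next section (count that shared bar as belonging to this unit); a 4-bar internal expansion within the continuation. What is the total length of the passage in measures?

12 measures

Basic sentence: 2 + 2 + 4 = 8 bars.
8 (basic form) + 4 (internal expansion) = 12.
The elision shares a bar with the next section but does not change this unit's count.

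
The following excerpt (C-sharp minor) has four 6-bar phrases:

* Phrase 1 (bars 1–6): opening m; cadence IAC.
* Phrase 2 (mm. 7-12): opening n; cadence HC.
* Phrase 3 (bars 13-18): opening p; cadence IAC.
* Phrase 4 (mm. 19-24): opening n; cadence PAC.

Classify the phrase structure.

contrasting double period

Four phrases in two halves: the first half (measures 1–12) ends with a half cadence, the second (bars 13-24) with a perfect authentic cadence — a large antecedent–consequent pair, i.e. a double period.
Phrase 3 begins with different material from phrase 1, making it contrasting.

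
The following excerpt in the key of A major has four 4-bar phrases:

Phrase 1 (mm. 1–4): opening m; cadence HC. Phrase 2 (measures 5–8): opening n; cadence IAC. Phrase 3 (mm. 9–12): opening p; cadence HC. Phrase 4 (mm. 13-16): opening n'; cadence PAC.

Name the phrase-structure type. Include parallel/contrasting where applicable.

contrasting double period

Four phrases in two halves: the first half (measures 1–8) ends with an imperfect authentic cadence, the second (bars 9–16) with a perfect authentic cadence — a large antecedent–consequent pair, i.e. a double period.
Phrase 3 begins with different material from phrase 1, making it contrasting.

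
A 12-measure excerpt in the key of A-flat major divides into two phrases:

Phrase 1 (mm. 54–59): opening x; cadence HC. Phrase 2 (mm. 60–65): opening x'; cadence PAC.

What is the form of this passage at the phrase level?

parallel period

Phrase 1 ends with a half cadence (weaker) and phrase 2 with a perfect authentic cadence (stronger): antecedent + consequent = a period.
The two phrases open with the same material (x / x'), so the period is parallel.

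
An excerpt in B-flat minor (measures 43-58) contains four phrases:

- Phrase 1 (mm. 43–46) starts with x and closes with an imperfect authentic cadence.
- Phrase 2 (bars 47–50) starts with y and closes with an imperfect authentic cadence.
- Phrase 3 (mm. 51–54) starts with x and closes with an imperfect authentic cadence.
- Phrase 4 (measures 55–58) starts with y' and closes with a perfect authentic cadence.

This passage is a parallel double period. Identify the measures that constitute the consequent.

In a double period the four phrases pair into a large antecedent (phrases 1–2, ending imperfect authentic cadence) and a large consequent (phrases 3–4, ending perfect authentic cadence). The consequent spans mm. 51-58.

measures 51–58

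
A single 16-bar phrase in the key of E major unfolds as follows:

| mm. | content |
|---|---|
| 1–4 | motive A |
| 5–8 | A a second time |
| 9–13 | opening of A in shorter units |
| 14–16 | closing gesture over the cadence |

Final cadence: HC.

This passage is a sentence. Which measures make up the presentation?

The presentation of a sentence is the basic idea (bars 1–4) plus its repetition (bars 5–8); the presentation is therefore bars 1-8.

measures 1–8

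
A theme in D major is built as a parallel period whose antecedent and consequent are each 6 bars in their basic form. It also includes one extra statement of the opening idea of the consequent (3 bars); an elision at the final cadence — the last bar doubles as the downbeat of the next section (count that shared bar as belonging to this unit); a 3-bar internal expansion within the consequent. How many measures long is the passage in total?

Basic parallel period: 6 + 6 = 12 bars.
12 (basic form) + 3 (extra statement) + 3 (internal expansion) = 18.
The elision shares a bar with the next section but does not change this unit's count.

18 measures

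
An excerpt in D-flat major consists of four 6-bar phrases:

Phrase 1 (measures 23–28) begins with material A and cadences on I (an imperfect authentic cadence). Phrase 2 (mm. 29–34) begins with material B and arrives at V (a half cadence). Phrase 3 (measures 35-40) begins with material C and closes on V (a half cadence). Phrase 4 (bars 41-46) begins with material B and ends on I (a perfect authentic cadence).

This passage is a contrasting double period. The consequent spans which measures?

measures 35–46

In a double period the four phrases pair into a large antecedent (phrases 1–2, ending half cadence) and a large consequent (phrases 3–4, ending perfect authentic cadence). The consequent spans measures 35–46.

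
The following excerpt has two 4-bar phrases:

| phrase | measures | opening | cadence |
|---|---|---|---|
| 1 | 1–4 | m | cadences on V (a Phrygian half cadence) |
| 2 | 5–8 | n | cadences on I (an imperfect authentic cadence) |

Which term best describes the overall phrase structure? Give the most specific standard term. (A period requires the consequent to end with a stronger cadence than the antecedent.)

contrasting period

Phrase 1 ends with a Phrygian half cadence (weaker) and phrase 2 with an imperfect authentic cadence (stronger): antecedent + consequent = a period.
The two phrases open with different material (m / n), so the period is contrasting.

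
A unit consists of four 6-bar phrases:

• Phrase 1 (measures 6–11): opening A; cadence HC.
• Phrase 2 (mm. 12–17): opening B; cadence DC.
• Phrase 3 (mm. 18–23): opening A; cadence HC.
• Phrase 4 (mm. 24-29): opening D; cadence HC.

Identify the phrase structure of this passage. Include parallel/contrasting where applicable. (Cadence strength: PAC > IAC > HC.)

Phrase 4 ends with a half cadence, no stronger than phrase 2's deceptive cadence, so the four phrases do not form a double period; nor do phrases 3–4 duplicate 1–2, so it is not a repeated period. With no phrase reaching a conclusive cadence, the passage is a phrase group.

phrase group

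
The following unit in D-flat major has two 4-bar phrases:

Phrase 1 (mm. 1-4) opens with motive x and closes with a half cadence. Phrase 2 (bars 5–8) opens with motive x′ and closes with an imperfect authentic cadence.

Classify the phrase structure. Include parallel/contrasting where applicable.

Phrase 1 ends with a half cadence (weaker) and phrase 2 with an imperfect authentic cadence (stronger): antecedent + consequent = a period.
The two phrases open with the same material (x / x′), so the period is parallel.

parallel period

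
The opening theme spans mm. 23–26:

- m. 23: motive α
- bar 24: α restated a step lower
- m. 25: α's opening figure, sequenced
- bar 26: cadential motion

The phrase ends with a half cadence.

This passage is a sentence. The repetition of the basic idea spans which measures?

measures 24–24

The presentation of a sentence is the basic idea (measure 23) plus its repetition (m. 24); the repetition of the basic idea is therefore bar 24.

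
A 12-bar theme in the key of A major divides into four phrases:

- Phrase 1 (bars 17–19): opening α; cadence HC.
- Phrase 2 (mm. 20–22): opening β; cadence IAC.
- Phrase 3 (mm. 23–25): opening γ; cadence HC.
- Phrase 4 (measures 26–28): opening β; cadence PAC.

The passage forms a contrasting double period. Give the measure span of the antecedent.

measures 17–22

In a double period the four phrases pair into a large antecedent (phrases 1–2, ending imperfect authentic cadence) and a large consequent (phrases 3–4, ending perfect authentic cadence). The antecedent spans bars 17–22.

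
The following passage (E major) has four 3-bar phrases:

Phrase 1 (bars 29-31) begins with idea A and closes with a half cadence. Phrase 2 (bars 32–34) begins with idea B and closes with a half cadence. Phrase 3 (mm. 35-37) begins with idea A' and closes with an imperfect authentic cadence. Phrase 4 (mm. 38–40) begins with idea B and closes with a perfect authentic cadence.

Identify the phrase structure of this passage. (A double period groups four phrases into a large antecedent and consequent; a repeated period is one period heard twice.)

parallel double period

Four phrases in two halves: the first half (mm. 29-34) ends with a half cadence, the second (measures 35–40) with a perfect authentic cadence — a large antecedent–consequent pair, i.e. a double period.
Phrase 3 begins with the same material as phrase 1, making it parallel.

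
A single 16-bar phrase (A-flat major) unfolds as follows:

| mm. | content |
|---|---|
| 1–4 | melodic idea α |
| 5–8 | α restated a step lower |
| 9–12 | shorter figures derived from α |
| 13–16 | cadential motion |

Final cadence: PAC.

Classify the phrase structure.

sentence

Basic idea (bars 1–4) + its repetition (mm. 5-8) form the presentation; fragmentation and cadence (mm. 9–16) form the continuation — the 16-bar whole is a sentence.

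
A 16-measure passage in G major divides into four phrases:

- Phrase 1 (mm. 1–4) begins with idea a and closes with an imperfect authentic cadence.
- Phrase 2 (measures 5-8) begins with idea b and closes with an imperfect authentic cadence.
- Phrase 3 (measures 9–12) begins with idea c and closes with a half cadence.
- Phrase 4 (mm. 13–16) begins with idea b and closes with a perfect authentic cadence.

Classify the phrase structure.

Four phrases in two halves: the first half (measures 1–8) ends with an imperfect authentic cadence, the second (mm. 9-16) with a perfect authentic cadence — a large antecedent–consequent pair, i.e. a double period.
Phrase 3 begins with different material from phrase 1, making it contrasting.

contrasting double period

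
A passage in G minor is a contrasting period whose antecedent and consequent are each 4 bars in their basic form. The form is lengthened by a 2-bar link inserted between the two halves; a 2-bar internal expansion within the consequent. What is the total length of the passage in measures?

Basic contrasting period: 4 + 4 = 8 bars.
8 (basic form) + 2 (link) + 2 (internal expansion) = 12.

12 measures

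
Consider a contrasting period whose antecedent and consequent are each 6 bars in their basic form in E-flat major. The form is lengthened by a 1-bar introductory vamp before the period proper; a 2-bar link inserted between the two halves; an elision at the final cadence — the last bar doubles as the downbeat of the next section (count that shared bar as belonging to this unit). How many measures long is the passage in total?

15 measures

Basic contrasting period: 6 + 6 = 12 bars.
12 (basic form) + 1 (introduction) + 2 (link) = 15.
The elision shares a bar with the next section but does not change this unit's count.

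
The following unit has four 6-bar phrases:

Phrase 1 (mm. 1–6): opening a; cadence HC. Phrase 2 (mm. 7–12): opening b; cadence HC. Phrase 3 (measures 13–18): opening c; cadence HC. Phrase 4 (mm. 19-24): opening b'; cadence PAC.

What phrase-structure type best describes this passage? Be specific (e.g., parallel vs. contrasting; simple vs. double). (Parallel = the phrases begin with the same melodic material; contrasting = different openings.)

contrasting double period

Four phrases in two halves: the first half (bars 1–12) ends with a half cadence, the second (bars 13–24) with a perfect authentic cadence — a large antecedent–consequent pair, i.e. a double period.
Phrase 3 begins with different material from phrase 1, making it contrasting.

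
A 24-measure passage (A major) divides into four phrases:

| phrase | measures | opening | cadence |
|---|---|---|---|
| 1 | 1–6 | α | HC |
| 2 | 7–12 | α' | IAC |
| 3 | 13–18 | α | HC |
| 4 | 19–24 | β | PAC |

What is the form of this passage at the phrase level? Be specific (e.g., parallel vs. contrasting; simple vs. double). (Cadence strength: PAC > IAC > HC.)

parallel double period

Four phrases in two halves: the first half (mm. 1–12) ends with an imperfect authentic cadence, the second (measures 13-24) with a perfect authentic cadence — a large antecedent–consequent pair, i.e. a double period.
Phrase 3 begins with the same material as phrase 1, making it parallel.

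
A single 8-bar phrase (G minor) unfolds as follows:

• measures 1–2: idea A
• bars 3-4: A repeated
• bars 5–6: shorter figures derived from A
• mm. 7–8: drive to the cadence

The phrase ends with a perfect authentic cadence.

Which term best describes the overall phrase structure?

Basic idea (bars 1–2) + its repetition (measures 3-4) form the presentation; fragmentation and cadence (bars 5–8) form the continuation — the 8-bar whole is a sentence.

sentence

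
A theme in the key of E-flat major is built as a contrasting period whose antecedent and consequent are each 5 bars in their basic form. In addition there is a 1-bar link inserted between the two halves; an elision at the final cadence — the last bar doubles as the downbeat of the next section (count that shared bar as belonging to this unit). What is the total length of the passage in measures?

11 measures

Basic contrasting period: 5 + 5 = 10 bars.
10 (basic form) + 1 (link) = 11.
The elision shares a bar with the next section but does not change this unit's count.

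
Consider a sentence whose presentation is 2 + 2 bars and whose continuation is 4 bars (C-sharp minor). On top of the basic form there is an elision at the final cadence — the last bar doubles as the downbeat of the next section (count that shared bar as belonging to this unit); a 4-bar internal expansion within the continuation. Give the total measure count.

12 measures

Basic sentence: 2 + 2 + 4 = 8 bars.
8 (basic form) + 4 (internal expansion) = 12.
The elision shares a bar with the next section but does not change this unit's count.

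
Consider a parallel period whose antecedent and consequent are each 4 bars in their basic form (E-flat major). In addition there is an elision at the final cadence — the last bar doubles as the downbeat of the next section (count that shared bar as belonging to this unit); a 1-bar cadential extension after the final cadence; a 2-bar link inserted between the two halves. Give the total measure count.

Basic parallel period: 4 + 4 = 8 bars.
8 (basic form) + 1 (cadential extension) + 2 (link) = 11.
The elision shares a bar with the next section but does not change this unit's count.

11 measures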